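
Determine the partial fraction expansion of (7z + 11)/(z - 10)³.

(7z + 11) = P(z - 10)² + Q(z - 10) + R. At z = 10: R = 7·10 + 11 = 81. Coefficients: P = 0, Q = 7
Result: 7/(z - 10)² + 81/(z - 10)³


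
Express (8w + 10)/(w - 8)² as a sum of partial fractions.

(8w + 10) = P(w - 8) + Q. At w = 8: Q = 8·8 + 10 = 74. Coeff of w: P = 8
Result: 8/(w - 8) + 74/(w - 8)²


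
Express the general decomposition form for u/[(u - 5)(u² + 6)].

Linear + irreducible quadratic: P/(u - 5) + (Qu + R)/(u² + 6)


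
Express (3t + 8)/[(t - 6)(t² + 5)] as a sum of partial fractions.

At t=6: α = (3·6 + 8)/(6² + 5) = 26/41. β = -α = -26/41, γ = 3 - 6·α = -33/41
Result: (26/41)/(t - 6) - ((26/41)t + 33/41)/(t² + 5)


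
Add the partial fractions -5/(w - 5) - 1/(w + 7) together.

Common denominator (w - 5)(w + 7). Numerator: -5(w + 7) - 1(w - 5) = (-5w - 35) - (w - 5) = -6w - 30
Result: (-6w - 30)/[(w - 5)(w + 7)]


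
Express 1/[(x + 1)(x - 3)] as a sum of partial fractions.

1/(x + 1)(x - 3) = A/(x + 1) + B/(x - 3). A = 1/(-1 - 3) = -1/4, B = 1/(3 + 1) = 1/4
Result: (-1/4)/(x + 1) + (1/4)/(x - 3)


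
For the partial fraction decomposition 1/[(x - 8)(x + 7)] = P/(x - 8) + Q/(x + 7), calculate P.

Cover-up at x = 8: P = 1/(8 + 7) = 1/15


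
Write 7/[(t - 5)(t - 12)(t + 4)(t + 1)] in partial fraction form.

Using Heaviside cover-up: (-1/54)/(t - 5) + (1/208)/(t - 12) - (7/432)/(t + 4) + (7/234)/(t + 1)


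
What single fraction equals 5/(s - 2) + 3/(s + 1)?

Common denominator (s - 2)(s + 1). Numerator: 5(s + 1) + 3(s - 2) = (5s + 5) + (3s - 6) = 8s - 1
Result: (8s - 1)/[(s - 2)(s + 1)]


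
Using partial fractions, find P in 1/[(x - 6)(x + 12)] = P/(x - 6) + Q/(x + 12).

Cover-up at x = 6: P = 1/(6 + 12) = 1/18


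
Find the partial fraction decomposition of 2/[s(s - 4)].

2/s(s - 4) = P/s + Q/(s - 4). P = 2/(0 - 4) = -1/2, Q = 2/(4 - 0) = 1/2
Result: (-1/2)/s + (1/2)/(s - 4)


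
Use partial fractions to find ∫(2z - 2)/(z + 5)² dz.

Decompose: P = 2, Q = 2·(-5) - 2 = -12, so (2z - 2)/(z + 5)² = 2/(z + 5) - 12/(z + 5)². Integrate: ∫ P/(z + 5) dz = 2 ln|(z + 5)|; ∫ Q/(z + 5)² dz = 12/(z + 5). Sum: 2 ln|(z + 5)| + 12/(z + 5) + C


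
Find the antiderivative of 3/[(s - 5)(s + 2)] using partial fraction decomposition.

Decompose: 3/[(s - 5)(s + 2)] = (3/7)/(s - 5) - (3/7)/(s + 2). Integrate each term: (3/7) ln|(s - 5)| - (3/7) ln|(s + 2)| + C


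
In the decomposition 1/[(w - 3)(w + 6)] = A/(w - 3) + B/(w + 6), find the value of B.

Cover-up at w = -6: B = 1/(-6 - 3) = -1/9


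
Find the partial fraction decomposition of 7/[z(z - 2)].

7/z(z - 2) = P/z + Q/(z - 2). P = 7/(0 - 2) = -7/2, Q = 7/(2 - 0) = 7/2
Result: (-7/2)/z + (7/2)/(z - 2)


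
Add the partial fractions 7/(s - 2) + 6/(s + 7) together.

Common denominator (s - 2)(s + 7). Numerator: 7(s + 7) + 6(s - 2) = (7s + 49) + (6s - 12) = 13s + 37
Result: (13s + 37)/[(s - 2)(s + 7)]


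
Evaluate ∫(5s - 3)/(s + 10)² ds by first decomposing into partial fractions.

Decompose: α = 5, β = 5·(-10) - 3 = -53, so (5s - 3)/(s + 10)² = 5/(s + 10) - 53/(s + 10)². Integrate: ∫ α/(s + 10) ds = 5 ln|(s + 10)|; ∫ β/(s + 10)² ds = 53/(s + 10). Sum: 5 ln|(s + 10)| + 53/(s + 10) + C


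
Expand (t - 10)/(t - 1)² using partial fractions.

(t - 10) = A(t - 1) + B. At t = 1: B = 1·1 - 10 = -9. Coeff of t: A = 1
Result: 1/(t - 1) - 9/(t - 1)²


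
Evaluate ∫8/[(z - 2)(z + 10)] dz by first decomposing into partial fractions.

Decompose: 8/[(z - 2)(z + 10)] = (2/3)/(z - 2) - (2/3)/(z + 10). Integrate each term: (2/3) ln|(z - 2)| - (2/3) ln|(z + 10)| + C


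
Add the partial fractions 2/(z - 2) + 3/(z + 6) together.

Common denominator (z - 2)(z + 6). Numerator: 2(z + 6) + 3(z - 2) = (2z + 12) + (3z - 6) = 5z + 6
Result: (5z + 6)/[(z - 2)(z + 6)]


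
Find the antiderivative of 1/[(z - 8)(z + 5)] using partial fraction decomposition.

Decompose: 1/[(z - 8)(z + 5)] = (1/13)/(z - 8) - (1/13)/(z + 5). Integrate each term: (1/13) ln|(z - 8)| - (1/13) ln|(z + 5)| + C


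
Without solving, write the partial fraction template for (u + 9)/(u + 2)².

Repeated linear factor: α/(u + 2) + β/(u + 2)²


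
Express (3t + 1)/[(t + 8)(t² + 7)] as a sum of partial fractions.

At t=-8: P = (3·(-8) + 1)/((-8)² + 7) = -23/71. Q = -P = 23/71, R = 3 - (-8)·P = 29/71
Result: (-23/71)/(t + 8) + ((23/71)t + 29/71)/(t² + 7)


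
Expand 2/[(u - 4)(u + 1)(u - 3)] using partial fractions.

Using cover-up method: P = 2/5, Q = 1/10, R = -1/2
Result: (2/5)/(u - 4) + (1/10)/(u + 1) - (1/2)/(u - 3)


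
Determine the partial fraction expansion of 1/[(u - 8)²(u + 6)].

Cover-up at u=-6: C = 1/(-6 - 8)² = 1/196. Cover-up at u=8: B = 1/(8 + 6) = 1/14. Comparing u² coeff: A = -C = -1/196
Result: (-1/196)/(u - 8) + (1/14)/(u - 8)² + (1/196)/(u + 6)


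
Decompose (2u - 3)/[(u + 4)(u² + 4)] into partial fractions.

At u=-4: α = (2·(-4) - 3)/((-4)² + 4) = -11/20. β = -α = 11/20, γ = 2 - (-4)·α = -1/5
Result: (-11/20)/(u + 4) + ((11/20)u - 1/5)/(u² + 4)


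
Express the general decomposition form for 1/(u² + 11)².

Repeated quadratic factor: (αu + β)/(u² + 11) + (γu + δ)/(u² + 11)²


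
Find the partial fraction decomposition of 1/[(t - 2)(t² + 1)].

Cover-up at t = 2: α = 1/(2² + 1) = 1/5. Then β = -α = -1/5, γ = -α·(0 + 2) = -2/5
Result: (1/5)/(t - 2) - ((1/5)t + 2/5)/(t² + 1)


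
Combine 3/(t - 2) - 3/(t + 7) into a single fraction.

Common denominator (t - 2)(t + 7). Numerator: 3(t + 7) - 3(t - 2) = (3t + 21) - (3t - 6) = 27
Result: (27)/[(t - 2)(t + 7)]


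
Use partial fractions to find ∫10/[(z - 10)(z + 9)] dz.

Decompose: 10/[(z - 10)(z + 9)] = (10/19)/(z - 10) - (10/19)/(z + 9). Integrate each term: (10/19) ln|(z - 10)| - (10/19) ln|(z + 9)| + C


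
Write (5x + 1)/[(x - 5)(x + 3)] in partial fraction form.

At x=5: P = (5·5 + 1)/(5 + 3) = 13/4. At x=-3: Q = (5·(-3) + 1)/(-3 - 5) = 7/4
Result: (13/4)/(x - 5) + (7/4)/(x + 3)


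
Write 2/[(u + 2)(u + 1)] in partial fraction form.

2/(u + 2)(u + 1) = A/(u + 2) + B/(u + 1). A = 2/(-2 + 1) = -2, B = 2/(-1 + 2) = 2
Result: -2/(u + 2) + 2/(u + 1)


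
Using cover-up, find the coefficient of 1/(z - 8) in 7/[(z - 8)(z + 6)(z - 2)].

Cover (z - 8), set z=8: 7/[(8 + 6)(8 - 2)] = 1/12


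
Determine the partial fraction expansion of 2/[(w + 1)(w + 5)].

2/(w + 1)(w + 5) = A/(w + 1) + B/(w + 5). A = 2/(-1 + 5) = 1/2, B = 2/(-5 + 1) = -1/2
Result: (1/2)/(w + 1) - (1/2)/(w + 5)


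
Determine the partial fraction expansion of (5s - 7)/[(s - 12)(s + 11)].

At s=12: P = (5·12 - 7)/(12 + 11) = 53/23. At s=-11: Q = (5·(-11) - 7)/(-11 - 12) = 62/23
Result: (53/23)/(s - 12) + (62/23)/(s + 11)


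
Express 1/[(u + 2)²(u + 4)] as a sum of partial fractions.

Cover-up at u=-4: C = 1/(-4 + 2)² = 1/4. Cover-up at u=-2: B = 1/(-2 + 4) = 1/2. Comparing u² coeff: A = -C = -1/4
Result: (-1/4)/(u + 2) + (1/2)/(u + 2)² + (1/4)/(u + 4)


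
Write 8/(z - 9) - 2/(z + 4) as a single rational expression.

Common denominator (z - 9)(z + 4). Numerator: 8(z + 4) - 2(z - 9) = (8z + 32) - (2z - 18) = 6z + 50
Result: (6z + 50)/[(z - 9)(z + 4)]


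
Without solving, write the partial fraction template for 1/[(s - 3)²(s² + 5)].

Repeated linear + quadratic: P/(s - 3) + Q/(s - 3)² + (Rs + S)/(s² + 5)


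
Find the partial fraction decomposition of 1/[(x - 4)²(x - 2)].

Cover-up at x=2: R = 1/(2 - 4)² = 1/4. Cover-up at x=4: Q = 1/(4 - 2) = 1/2. Comparing x² coeff: P = -R = -1/4
Result: (-1/4)/(x - 4) + (1/2)/(x - 4)² + (1/4)/(x - 2)


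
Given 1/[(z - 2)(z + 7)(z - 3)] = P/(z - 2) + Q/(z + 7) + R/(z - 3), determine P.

Cover-up at z = 2: P = 1/[(2 + 7)(2 - 3)] = 1/[(9)(-1)] = -1/9


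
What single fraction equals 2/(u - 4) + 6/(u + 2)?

Common denominator (u - 4)(u + 2). Numerator: 2(u + 2) + 6(u - 4) = (2u + 4) + (6u - 24) = 8u - 20
Result: (8u - 20)/[(u - 4)(u + 2)]


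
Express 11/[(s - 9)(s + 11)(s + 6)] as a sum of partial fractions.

Using cover-up method: A = 11/300, B = 11/100, C = -11/75
Result: (11/300)/(s - 9) + (11/100)/(s + 11) - (11/75)/(s + 6)


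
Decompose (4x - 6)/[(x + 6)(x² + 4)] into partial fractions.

At x=-6: A = (4·(-6) - 6)/((-6)² + 4) = -3/4. B = -A = 3/4, C = 4 - (-6)·A = -1/2
Result: (-3/4)/(x + 6) + ((3/4)x - 1/2)/(x² + 4)


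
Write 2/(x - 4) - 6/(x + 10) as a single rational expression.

Common denominator (x - 4)(x + 10). Numerator: 2(x + 10) - 6(x - 4) = (2x + 20) - (6x - 24) = -4x + 44
Result: (-4x + 44)/[(x - 4)(x + 10)]


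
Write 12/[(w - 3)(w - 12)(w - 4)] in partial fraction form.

Using cover-up method: α = 4/3, β = 1/6, γ = -3/2
Result: (4/3)/(w - 3) + (1/6)/(w - 12) - (3/2)/(w - 4)


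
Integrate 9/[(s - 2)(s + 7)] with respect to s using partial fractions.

Decompose: 9/[(s - 2)(s + 7)] = 1/(s - 2) - 1/(s + 7). Integrate each term: ln|(s - 2)| - ln|(s + 7)| + C


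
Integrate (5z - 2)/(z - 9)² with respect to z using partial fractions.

Decompose: A = 5, B = 5·9 - 2 = 43, so (5z - 2)/(z - 9)² = 5/(z - 9) + 43/(z - 9)². Integrate: ∫ A/(z - 9) dz = 5 ln|(z - 9)|; ∫ B/(z - 9)² dz = -43/(z - 9). Sum: 5 ln|(z - 9)| - 43/(z - 9) + C


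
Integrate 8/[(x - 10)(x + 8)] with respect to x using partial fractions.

Decompose: 8/[(x - 10)(x + 8)] = (4/9)/(x - 10) - (4/9)/(x + 8). Integrate each term: (4/9) ln|(x - 10)| - (4/9) ln|(x + 8)| + C


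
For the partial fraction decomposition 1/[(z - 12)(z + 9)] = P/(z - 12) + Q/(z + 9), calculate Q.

Cover-up at z = -9: Q = 1/(-9 - 12) = -1/21


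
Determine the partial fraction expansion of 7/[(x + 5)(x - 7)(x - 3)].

Using cover-up method: P = 7/96, Q = 7/48, R = -7/32
Result: (7/96)/(x + 5) + (7/48)/(x - 7) - (7/32)/(x - 3)


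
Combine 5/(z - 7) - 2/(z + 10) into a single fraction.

Common denominator (z - 7)(z + 10). Numerator: 5(z + 10) - 2(z - 7) = (5z + 50) - (2z - 14) = 3z + 64
Result: (3z + 64)/[(z - 7)(z + 10)]


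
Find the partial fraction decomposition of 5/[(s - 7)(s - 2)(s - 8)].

Using cover-up method: A = -1, B = 1/6, C = 5/6
Result: -1/(s - 7) + (1/6)/(s - 2) + (5/6)/(s - 8)


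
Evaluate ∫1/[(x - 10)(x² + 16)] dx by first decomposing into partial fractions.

Cover-up at x=10: P = 1/(10²+16) = 1/116. Coeff matching: Q = -1/116, R = -5/58. Decomposition: (1/116)/(x - 10) - ((1/116)x + 5/58)/(x² + 16). Integrate: linear → ln, quadratic → (1/2)ln + arctan: (1/116) ln|(x - 10)| - (1/232) ln(x² + 16) - (5/232) arctan(x/4) + C


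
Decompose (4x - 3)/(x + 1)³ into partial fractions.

(4x - 3) = P(x + 1)² + Q(x + 1) + R. At x = -1: R = 4·(-1) - 3 = -7. Coefficients: P = 0, Q = 4
Result: 4/(x + 1)² - 7/(x + 1)³


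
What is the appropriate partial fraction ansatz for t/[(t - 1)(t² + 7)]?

Linear + irreducible quadratic: A/(t - 1) + (Bt + C)/(t² + 7)


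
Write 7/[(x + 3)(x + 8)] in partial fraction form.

7/(x + 3)(x + 8) = P/(x + 3) + Q/(x + 8). P = 7/(-3 + 8) = 7/5, Q = 7/(-8 + 3) = -7/5
Result: (7/5)/(x + 3) - (7/5)/(x + 8)


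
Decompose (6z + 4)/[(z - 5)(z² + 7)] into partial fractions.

At z=5: P = (6·5 + 4)/(5² + 7) = 17/16. Q = -P = -17/16, R = 6 - 5·P = 11/16
Result: (17/16)/(z - 5) - ((17/16)z - 11/16)/(z² + 7)


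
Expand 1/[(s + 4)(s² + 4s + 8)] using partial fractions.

Cover-up at s = -4: α = 1/((-4)² + 4·(-4) + 8) = 1/8. Then β = -α = -1/8, γ = -α·(4 - 4) = 0
Result: (1/8)/(s + 4) - ((1/8)s)/(s² + 4s + 8)


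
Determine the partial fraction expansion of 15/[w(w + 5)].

15/w(w + 5) = A/w + B/(w + 5). A = 15/(0 + 5) = 3, B = 15/(-5 - 0) = -3
Result: 3/w - 3/(w + 5)


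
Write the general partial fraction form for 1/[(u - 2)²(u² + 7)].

Repeated linear + quadratic: A/(u - 2) + B/(u - 2)² + (Cu + D)/(u² + 7)


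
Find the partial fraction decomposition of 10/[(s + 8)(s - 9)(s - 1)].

Using cover-up method: α = 10/153, β = 5/68, γ = -5/36
Result: (10/153)/(s + 8) + (5/68)/(s - 9) - (5/36)/(s - 1)


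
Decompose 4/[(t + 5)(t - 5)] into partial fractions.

4/(t + 5)(t - 5) = A/(t + 5) + B/(t - 5). A = 4/(-5 - 5) = -2/5, B = 4/(5 + 5) = 2/5
Result: (-2/5)/(t + 5) + (2/5)/(t - 5)


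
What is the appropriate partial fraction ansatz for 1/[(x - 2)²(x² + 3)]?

Repeated linear + quadratic: α/(x - 2) + β/(x - 2)² + (γx + δ)/(x² + 3)


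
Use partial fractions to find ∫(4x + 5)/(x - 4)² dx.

Decompose: P = 4, Q = 4·4 + 5 = 21, so (4x + 5)/(x - 4)² = 4/(x - 4) + 21/(x - 4)². Integrate: ∫ P/(x - 4) dx = 4 ln|(x - 4)|; ∫ Q/(x - 4)² dx = -21/(x - 4). Sum: 4 ln|(x - 4)| - 21/(x - 4) + C


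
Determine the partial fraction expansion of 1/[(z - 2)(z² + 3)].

Cover-up at z = 2: P = 1/(2² + 3) = 1/7. Then Q = -P = -1/7, R = -P·(0 + 2) = -2/7
Result: (1/7)/(z - 2) - ((1/7)z + 2/7)/(z² + 3)


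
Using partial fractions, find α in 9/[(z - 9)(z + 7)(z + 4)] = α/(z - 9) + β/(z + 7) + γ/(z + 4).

Cover-up at z = 9: α = 9/[(9 + 7)(9 + 4)] = 9/[(16)(13)] = 9/208


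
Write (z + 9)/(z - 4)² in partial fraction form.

(z + 9) = α(z - 4) + β. At z = 4: β = 1·4 + 9 = 13. Coeff of z: α = 1
Result: 1/(z - 4) + 13/(z - 4)²


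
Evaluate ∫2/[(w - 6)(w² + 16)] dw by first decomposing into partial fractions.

Cover-up at w=6: P = 2/(6²+16) = 1/26. Coeff matching: Q = -1/26, R = -3/13. Decomposition: (1/26)/(w - 6) - ((1/26)w + 3/13)/(w² + 16). Integrate: linear → ln, quadratic → (1/2)ln + arctan: (1/26) ln|(w - 6)| - (1/52) ln(w² + 16) - (3/52) arctan(w/4) + C


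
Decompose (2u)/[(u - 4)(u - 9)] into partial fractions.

At u=4: α = (2·4 + 0)/(4 - 9) = -8/5. At u=9: β = (2·9 + 0)/(9 - 4) = 18/5
Result: (-8/5)/(u - 4) + (18/5)/(u - 9)


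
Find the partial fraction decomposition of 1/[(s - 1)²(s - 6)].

Cover-up at s=6: γ = 1/(6 - 1)² = 1/25. Cover-up at s=1: β = 1/(1 - 6) = -1/5. Comparing s² coeff: α = -γ = -1/25
Result: (-1/25)/(s - 1) - (1/5)/(s - 1)² + (1/25)/(s - 6)


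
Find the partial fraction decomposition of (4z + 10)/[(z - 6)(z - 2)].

At z=6: A = (4·6 + 10)/(6 - 2) = 17/2. At z=2: B = (4·2 + 10)/(2 - 6) = -9/2
Result: (17/2)/(z - 6) - (9/2)/(z - 2)


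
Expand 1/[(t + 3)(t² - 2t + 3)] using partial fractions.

Cover-up at t = -3: P = 1/((-3)² - 2·(-3) + 3) = 1/18. Then Q = -P = -1/18, R = -P·(-2 - 3) = 5/18
Result: (1/18)/(t + 3) - ((1/18)t - 5/18)/(t² - 2t + 3)


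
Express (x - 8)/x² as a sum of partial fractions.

(x - 8) = Px + Q. At x = 0: Q = 1·0 - 8 = -8. Coeff of x: P = 1
Result: 1/x - 8/x²


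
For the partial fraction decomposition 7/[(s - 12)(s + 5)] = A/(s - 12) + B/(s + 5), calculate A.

Cover-up at s = 12: A = 7/(12 + 5) = 7/17


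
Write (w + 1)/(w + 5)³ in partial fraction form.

(w + 1) = A(w + 5)² + B(w + 5) + C. At w = -5: C = 1·(-5) + 1 = -4. Coefficients: A = 0, B = 1
Result: 1/(w + 5)² - 4/(w + 5)³


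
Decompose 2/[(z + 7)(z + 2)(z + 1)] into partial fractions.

Using cover-up method: α = 1/15, β = -2/5, γ = 1/3
Result: (1/15)/(z + 7) - (2/5)/(z + 2) + (1/3)/(z + 1)


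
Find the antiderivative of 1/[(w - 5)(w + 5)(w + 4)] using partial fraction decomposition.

Cover-up: α = 1/90, β = 1/10, γ = -1/9. Decomposition: (1/90)/(w - 5) + (1/10)/(w + 5) - (1/9)/(w + 4). Integrate each term: (1/90) ln|(w - 5)| + (1/10) ln|(w + 5)| - (1/9) ln|(w + 4)| + C


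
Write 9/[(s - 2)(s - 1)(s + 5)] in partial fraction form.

Using cover-up method: P = 9/7, Q = -3/2, R = 3/14
Result: (9/7)/(s - 2) - (3/2)/(s - 1) + (3/14)/(s + 5)


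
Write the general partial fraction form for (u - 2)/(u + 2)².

Repeated linear factor: α/(u + 2) + β/(u + 2)²


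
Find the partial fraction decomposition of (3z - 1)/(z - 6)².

(3z - 1) = α(z - 6) + β. At z = 6: β = 3·6 - 1 = 17. Coeff of z: α = 3
Result: 3/(z - 6) + 17/(z - 6)²


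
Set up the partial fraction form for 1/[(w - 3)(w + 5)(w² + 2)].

Two linear + quadratic: α/(w - 3) + β/(w + 5) + (γw + δ)/(w² + 2)


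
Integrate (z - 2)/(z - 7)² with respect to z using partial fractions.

Decompose: α = 1, β = 1·7 - 2 = 5, so (z - 2)/(z - 7)² = 1/(z - 7) + 5/(z - 7)². Integrate: ∫ α/(z - 7) dz = ln|(z - 7)|; ∫ β/(z - 7)² dz = -5/(z - 7). Sum: ln|(z - 7)| - 5/(z - 7) + C


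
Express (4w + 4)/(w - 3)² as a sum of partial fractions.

(4w + 4) = A(w - 3) + B. At w = 3: B = 4·3 + 4 = 16. Coeff of w: A = 4
Result: 4/(w - 3) + 16/(w - 3)²


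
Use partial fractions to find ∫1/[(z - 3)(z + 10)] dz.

Decompose: 1/[(z - 3)(z + 10)] = (1/13)/(z - 3) - (1/13)/(z + 10). Integrate each term: (1/13) ln|(z - 3)| - (1/13) ln|(z + 10)| + C


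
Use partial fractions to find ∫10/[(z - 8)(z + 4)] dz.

Decompose: 10/[(z - 8)(z + 4)] = (5/6)/(z - 8) - (5/6)/(z + 4). Integrate each term: (5/6) ln|(z - 8)| - (5/6) ln|(z + 4)| + C


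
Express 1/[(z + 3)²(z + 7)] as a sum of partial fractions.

Cover-up at z=-7: R = 1/(-7 + 3)² = 1/16. Cover-up at z=-3: Q = 1/(-3 + 7) = 1/4. Comparing z² coeff: P = -R = -1/16
Result: (-1/16)/(z + 3) + (1/4)/(z + 3)² + (1/16)/(z + 7)


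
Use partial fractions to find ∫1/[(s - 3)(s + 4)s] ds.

Cover-up: α = 1/21, β = 1/28, γ = -1/12. Decomposition: (1/21)/(s - 3) + (1/28)/(s + 4) - (1/12)/s. Integrate each term: (1/21) ln|(s - 3)| + (1/28) ln|(s + 4)| - (1/12) ln|s| + C


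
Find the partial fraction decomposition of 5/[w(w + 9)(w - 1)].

Using cover-up method: P = -5/9, Q = 1/18, R = 1/2
Result: (-5/9)/w + (1/18)/(w + 9) + (1/2)/(w - 1)


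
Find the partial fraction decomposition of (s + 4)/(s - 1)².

(s + 4) = A(s - 1) + B. At s = 1: B = 1·1 + 4 = 5. Coeff of s: A = 1
Result: 1/(s - 1) + 5/(s - 1)²


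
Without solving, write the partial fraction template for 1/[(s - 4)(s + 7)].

Distinct linear factors: α/(s - 4) + β/(s + 7)


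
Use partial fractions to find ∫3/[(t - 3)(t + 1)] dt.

Decompose: 3/[(t - 3)(t + 1)] = (3/4)/(t - 3) - (3/4)/(t + 1). Integrate each term: (3/4) ln|(t - 3)| - (3/4) ln|(t + 1)| + C


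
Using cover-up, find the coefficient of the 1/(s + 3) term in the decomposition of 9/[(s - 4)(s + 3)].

Cover (s + 3), set s=-3: 9/((s - 4) at s=-3) = 9/(-7) = -9/7


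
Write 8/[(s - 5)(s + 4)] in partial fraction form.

8/(s - 5)(s + 4) = A/(s - 5) + B/(s + 4). A = 8/(5 + 4) = 8/9, B = 8/(-4 - 5) = -8/9
Result: (8/9)/(s - 5) - (8/9)/(s + 4)


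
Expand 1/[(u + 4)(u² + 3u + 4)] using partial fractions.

Cover-up at u = -4: α = 1/((-4)² + 3·(-4) + 4) = 1/8. Then β = -α = -1/8, γ = -α·(3 - 4) = 1/8
Result: (1/8)/(u + 4) - ((1/8)u - 1/8)/(u² + 3u + 4)


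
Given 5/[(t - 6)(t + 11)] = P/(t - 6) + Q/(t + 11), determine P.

Cover-up at t = 6: P = 5/(6 + 11) = 5/17


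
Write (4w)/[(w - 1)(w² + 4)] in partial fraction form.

At w=1: A = (4·1 + 0)/(1² + 4) = 4/5. B = -A = -4/5, C = 4 - 1·A = 16/5
Result: (4/5)/(w - 1) - ((4/5)w - 16/5)/(w² + 4)


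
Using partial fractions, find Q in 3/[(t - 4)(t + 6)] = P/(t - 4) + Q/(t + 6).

Cover-up at t = -6: Q = 3/(-6 - 4) = -3/10


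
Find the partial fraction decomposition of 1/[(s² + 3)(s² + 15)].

Coefficient matching gives P = R = 0, Q = 1/(15-3) = 1/12, S = -Q = -1/12
Result: (1/12)/(s² + 3) - (1/12)/(s² + 15)


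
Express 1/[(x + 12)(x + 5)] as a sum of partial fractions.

1/(x + 12)(x + 5) = P/(x + 12) + Q/(x + 5). P = 1/(-12 + 5) = -1/7, Q = 1/(-5 + 12) = 1/7
Result: (-1/7)/(x + 12) + (1/7)/(x + 5)


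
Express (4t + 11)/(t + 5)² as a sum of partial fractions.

(4t + 11) = A(t + 5) + B. At t = -5: B = 4·(-5) + 11 = -9. Coeff of t: A = 4
Result: 4/(t + 5) - 9/(t + 5)²


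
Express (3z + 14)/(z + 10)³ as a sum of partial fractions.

(3z + 14) = P(z + 10)² + Q(z + 10) + R. At z = -10: R = 3·(-10) + 14 = -16. Coefficients: P = 0, Q = 3
Result: 3/(z + 10)² - 16/(z + 10)³


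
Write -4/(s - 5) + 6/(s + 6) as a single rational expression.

Common denominator (s - 5)(s + 6). Numerator: -4(s + 6) + 6(s - 5) = (-4s - 24) + (6s - 30) = 2s - 54
Result: (2s - 54)/[(s - 5)(s + 6)]


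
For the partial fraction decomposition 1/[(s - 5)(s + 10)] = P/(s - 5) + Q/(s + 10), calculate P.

Cover-up at s = 5: P = 1/(5 + 10) = 1/15


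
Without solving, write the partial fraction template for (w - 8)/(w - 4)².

Repeated linear factor: α/(w - 4) + β/(w - 4)²


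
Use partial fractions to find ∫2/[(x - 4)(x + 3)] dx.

Decompose: 2/[(x - 4)(x + 3)] = (2/7)/(x - 4) - (2/7)/(x + 3). Integrate each term: (2/7) ln|(x - 4)| - (2/7) ln|(x + 3)| + C


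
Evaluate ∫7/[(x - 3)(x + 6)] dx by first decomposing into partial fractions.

Decompose: 7/[(x - 3)(x + 6)] = (7/9)/(x - 3) - (7/9)/(x + 6). Integrate each term: (7/9) ln|(x - 3)| - (7/9) ln|(x + 6)| + C


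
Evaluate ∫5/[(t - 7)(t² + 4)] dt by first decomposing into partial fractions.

Cover-up at t=7: P = 5/(7²+4) = 5/53. Coeff matching: Q = -5/53, R = -35/53. Decomposition: (5/53)/(t - 7) - ((5/53)t + 35/53)/(t² + 4). Integrate: linear → ln, quadratic → (1/2)ln + arctan: (5/53) ln|(t - 7)| - (5/106) ln(t² + 4) - (35/106) arctan(t/2) + C


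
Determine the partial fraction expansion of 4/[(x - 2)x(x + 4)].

Using cover-up method: α = 1/3, β = -1/2, γ = 1/6
Result: (1/3)/(x - 2) - (1/2)/x + (1/6)/(x + 4)


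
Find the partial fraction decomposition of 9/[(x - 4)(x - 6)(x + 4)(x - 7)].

Using Heaviside cover-up: (3/16)/(x - 4) - (9/20)/(x - 6) - (9/880)/(x + 4) + (3/11)/(x - 7)


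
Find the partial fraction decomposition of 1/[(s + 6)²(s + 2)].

Cover-up at s=-2: R = 1/(-2 + 6)² = 1/16. Cover-up at s=-6: Q = 1/(-6 + 2) = -1/4. Comparing s² coeff: P = -R = -1/16
Result: (-1/16)/(s + 6) - (1/4)/(s + 6)² + (1/16)/(s + 2)


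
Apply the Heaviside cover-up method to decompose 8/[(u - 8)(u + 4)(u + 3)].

Cover (u - 8), u=8: P = 8/[(8 + 4)(8 + 3)] = 2/33. Cover (u + 4), u=-4: Q = 8/[(-4 - 8)(-4 + 3)] = 2/3. Cover (u + 3), u=-3: R = 8/[(-3 - 8)(-3 + 4)] = -8/11.
Result: (2/33)/(u - 8) + (2/3)/(u + 4) - (8/11)/(u + 3)


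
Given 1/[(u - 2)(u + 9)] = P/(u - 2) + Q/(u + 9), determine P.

Cover-up at u = 2: P = 1/(2 + 9) = 1/11


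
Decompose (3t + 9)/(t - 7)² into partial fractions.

(3t + 9) = P(t - 7) + Q. At t = 7: Q = 3·7 + 9 = 30. Coeff of t: P = 3
Result: 3/(t - 7) + 30/(t - 7)²


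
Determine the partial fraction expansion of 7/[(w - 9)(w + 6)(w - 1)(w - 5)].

Using Heaviside cover-up: (7/480)/(w - 9) - (1/165)/(w + 6) + (1/32)/(w - 1) - (7/176)/(w - 5)


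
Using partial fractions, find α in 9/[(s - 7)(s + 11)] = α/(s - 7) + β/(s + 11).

Cover-up at s = 7: α = 9/(7 + 11) = 9/18 = 1/2


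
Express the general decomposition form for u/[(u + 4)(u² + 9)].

Linear + irreducible quadratic: A/(u + 4) + (Bu + C)/(u² + 9)


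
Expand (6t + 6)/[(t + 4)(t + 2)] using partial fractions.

At t=-4: A = (6·(-4) + 6)/(-4 + 2) = 9. At t=-2: B = (6·(-2) + 6)/(-2 + 4) = -3
Result: 9/(t + 4) - 3/(t + 2)


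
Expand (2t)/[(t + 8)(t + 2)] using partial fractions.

At t=-8: P = (2·(-8) + 0)/(-8 + 2) = 8/3. At t=-2: Q = (2·(-2) + 0)/(-2 + 8) = -2/3
Result: (8/3)/(t + 8) - (2/3)/(t + 2)


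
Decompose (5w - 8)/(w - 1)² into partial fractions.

(5w - 8) = A(w - 1) + B. At w = 1: B = 5·1 - 8 = -3. Coeff of w: A = 5
Result: 5/(w - 1) - 3/(w - 1)²


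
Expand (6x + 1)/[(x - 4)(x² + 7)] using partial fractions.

At x=4: A = (6·4 + 1)/(4² + 7) = 25/23. B = -A = -25/23, C = 6 - 4·A = 38/23
Result: (25/23)/(x - 4) - ((25/23)x - 38/23)/(x² + 7)


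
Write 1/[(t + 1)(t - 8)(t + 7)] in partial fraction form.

Using cover-up method: P = -1/54, Q = 1/135, R = 1/90
Result: (-1/54)/(t + 1) + (1/135)/(t - 8) + (1/90)/(t + 7)


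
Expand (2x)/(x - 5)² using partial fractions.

(2x) = A(x - 5) + B. At x = 5: B = 2·5 + 0 = 10. Coeff of x: A = 2
Result: 2/(x - 5) + 10/(x - 5)²


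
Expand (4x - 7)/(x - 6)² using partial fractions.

(4x - 7) = P(x - 6) + Q. At x = 6: Q = 4·6 - 7 = 17. Coeff of x: P = 4
Result: 4/(x - 6) + 17/(x - 6)²


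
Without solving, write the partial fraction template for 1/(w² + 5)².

Repeated quadratic factor: (αw + β)/(w² + 5) + (γw + δ)/(w² + 5)²


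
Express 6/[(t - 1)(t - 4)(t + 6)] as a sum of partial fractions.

Using cover-up method: P = -2/7, Q = 1/5, R = 3/35
Result: (-2/7)/(t - 1) + (1/5)/(t - 4) + (3/35)/(t + 6)


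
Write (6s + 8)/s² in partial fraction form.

(6s + 8) = As + B. At s = 0: B = 6·0 + 8 = 8. Coeff of s: A = 6
Result: 6/s + 8/s²


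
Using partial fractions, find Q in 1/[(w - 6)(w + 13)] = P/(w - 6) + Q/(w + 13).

Cover-up at w = -13: Q = 1/(-13 - 6) = -1/19


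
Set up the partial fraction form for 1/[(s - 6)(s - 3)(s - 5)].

Three distinct linear factors: P/(s - 6) + Q/(s - 3) + R/(s - 5)


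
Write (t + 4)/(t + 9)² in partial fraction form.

(t + 4) = P(t + 9) + Q. At t = -9: Q = 1·(-9) + 4 = -5. Coeff of t: P = 1
Result: 1/(t + 9) - 5/(t + 9)²


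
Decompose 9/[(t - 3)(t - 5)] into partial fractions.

9/(t - 3)(t - 5) = A/(t - 3) + B/(t - 5). A = 9/(3 - 5) = -9/2, B = 9/(5 - 3) = 9/2
Result: (-9/2)/(t - 3) + (9/2)/(t - 5)


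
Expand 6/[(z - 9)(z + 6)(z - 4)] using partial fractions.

Using cover-up method: P = 2/25, Q = 1/25, R = -3/25
Result: (2/25)/(z - 9) + (1/25)/(z + 6) - (3/25)/(z - 4)


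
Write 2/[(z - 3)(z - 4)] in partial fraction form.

2/(z - 3)(z - 4) = α/(z - 3) + β/(z - 4). α = 2/(3 - 4) = -2, β = 2/(4 - 3) = 2
Result: -2/(z - 3) + 2/(z - 4)


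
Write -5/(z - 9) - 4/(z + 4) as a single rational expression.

Common denominator (z - 9)(z + 4). Numerator: -5(z + 4) - 4(z - 9) = (-5z - 20) - (4z - 36) = -9z + 16
Result: (-9z + 16)/[(z - 9)(z + 4)]


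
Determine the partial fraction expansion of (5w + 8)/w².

(5w + 8) = αw + β. At w = 0: β = 5·0 + 8 = 8. Coeff of w: α = 5
Result: 5/w + 8/w²


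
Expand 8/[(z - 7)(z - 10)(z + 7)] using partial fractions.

Using cover-up method: α = -4/21, β = 8/51, γ = 4/119
Result: (-4/21)/(z - 7) + (8/51)/(z - 10) + (4/119)/(z + 7)


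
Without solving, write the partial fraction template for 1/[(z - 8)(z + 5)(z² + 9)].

Two linear + quadratic: A/(z - 8) + B/(z + 5) + (Cz + D)/(z² + 9)


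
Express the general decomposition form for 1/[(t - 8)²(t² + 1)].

Repeated linear + quadratic: A/(t - 8) + B/(t - 8)² + (Ct + D)/(t² + 1)


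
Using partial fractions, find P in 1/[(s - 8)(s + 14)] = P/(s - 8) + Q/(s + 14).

Cover-up at s = 8: P = 1/(8 + 14) = 1/22


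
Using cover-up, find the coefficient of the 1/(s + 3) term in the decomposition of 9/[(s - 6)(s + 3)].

Cover (s + 3), set s=-3: 9/((s - 6) at s=-3) = 9/(-9) = -1


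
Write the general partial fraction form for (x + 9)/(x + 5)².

Repeated linear factor: A/(x + 5) + B/(x + 5)²


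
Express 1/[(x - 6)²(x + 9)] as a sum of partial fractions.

Cover-up at x=-9: C = 1/(-9 - 6)² = 1/225. Cover-up at x=6: B = 1/(6 + 9) = 1/15. Comparing x² coeff: A = -C = -1/225
Result: (-1/225)/(x - 6) + (1/15)/(x - 6)² + (1/225)/(x + 9)


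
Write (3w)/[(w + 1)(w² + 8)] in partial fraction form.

At w=-1: P = (3·(-1) + 0)/((-1)² + 8) = -1/3. Q = -P = 1/3, R = 3 - (-1)·P = 8/3
Result: (-1/3)/(w + 1) + ((1/3)w + 8/3)/(w² + 8)


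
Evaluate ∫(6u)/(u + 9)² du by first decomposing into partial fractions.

Decompose: A = 6, B = 6·(-9) + 0 = -54, so (6u)/(u + 9)² = 6/(u + 9) - 54/(u + 9)². Integrate: ∫ A/(u + 9) du = 6 ln|(u + 9)|; ∫ B/(u + 9)² du = 54/(u + 9). Sum: 6 ln|(u + 9)| + 54/(u + 9) + C


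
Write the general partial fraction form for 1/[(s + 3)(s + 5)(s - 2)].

Three distinct linear factors: α/(s + 3) + β/(s + 5) + γ/(s - 2)


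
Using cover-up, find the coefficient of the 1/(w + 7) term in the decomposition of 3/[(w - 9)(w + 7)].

Cover (w + 7), set w=-7: 3/((w - 9) at w=-7) = 3/(-16) = -3/16


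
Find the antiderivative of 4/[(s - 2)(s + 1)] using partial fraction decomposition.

Decompose: 4/[(s - 2)(s + 1)] = (4/3)/(s - 2) - (4/3)/(s + 1). Integrate each term: (4/3) ln|(s - 2)| - (4/3) ln|(s + 1)| + C


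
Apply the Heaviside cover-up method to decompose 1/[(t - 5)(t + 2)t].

Cover (t - 5), t=5: A = 1/[(5 + 2)(5 - 0)] = 1/35. Cover (t + 2), t=-2: B = 1/[(-2 - 5)(-2 - 0)] = 1/14. Cover t, t=0: C = 1/[(0 - 5)(0 + 2)] = -1/10.
Result: (1/35)/(t - 5) + (1/14)/(t + 2) - (1/10)/t


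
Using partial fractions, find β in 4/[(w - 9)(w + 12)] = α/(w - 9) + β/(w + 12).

Cover-up at w = -12: β = 4/(-12 - 9) = -4/21


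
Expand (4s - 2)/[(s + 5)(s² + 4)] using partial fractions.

At s=-5: P = (4·(-5) - 2)/((-5)² + 4) = -22/29. Q = -P = 22/29, R = 4 - (-5)·P = 6/29
Result: (-22/29)/(s + 5) + ((22/29)s + 6/29)/(s² + 4)


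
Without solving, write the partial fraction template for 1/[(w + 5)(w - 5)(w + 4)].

Three distinct linear factors: P/(w + 5) + Q/(w - 5) + R/(w + 4)


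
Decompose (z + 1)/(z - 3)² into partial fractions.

(z + 1) = α(z - 3) + β. At z = 3: β = 1·3 + 1 = 4. Coeff of z: α = 1
Result: 1/(z - 3) + 4/(z - 3)²


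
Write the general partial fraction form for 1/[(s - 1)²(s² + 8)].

Repeated linear + quadratic: α/(s - 1) + β/(s - 1)² + (γs + δ)/(s² + 8)


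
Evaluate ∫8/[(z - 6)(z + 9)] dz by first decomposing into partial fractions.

Decompose: 8/[(z - 6)(z + 9)] = (8/15)/(z - 6) - (8/15)/(z + 9). Integrate each term: (8/15) ln|(z - 6)| - (8/15) ln|(z + 9)| + C


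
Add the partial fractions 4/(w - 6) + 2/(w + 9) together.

Common denominator (w - 6)(w + 9). Numerator: 4(w + 9) + 2(w - 6) = (4w + 36) + (2w - 12) = 6w + 24
Result: (6w + 24)/[(w - 6)(w + 9)]


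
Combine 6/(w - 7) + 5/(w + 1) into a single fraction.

Common denominator (w - 7)(w + 1). Numerator: 6(w + 1) + 5(w - 7) = (6w + 6) + (5w - 35) = 11w - 29
Result: (11w - 29)/[(w - 7)(w + 1)]


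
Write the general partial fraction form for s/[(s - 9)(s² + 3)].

Linear + irreducible quadratic: P/(s - 9) + (Qs + R)/(s² + 3)


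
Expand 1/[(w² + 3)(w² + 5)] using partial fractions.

Coefficient matching gives α = γ = 0, β = 1/(5-3) = 1/2, δ = -β = -1/2
Result: (1/2)/(w² + 3) - (1/2)/(w² + 5)


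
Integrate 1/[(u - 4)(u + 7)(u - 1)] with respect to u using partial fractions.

Cover-up: α = 1/33, β = 1/88, γ = -1/24. Decomposition: (1/33)/(u - 4) + (1/88)/(u + 7) - (1/24)/(u - 1). Integrate each term: (1/33) ln|(u - 4)| + (1/88) ln|(u + 7)| - (1/24) ln|(u - 1)| + C


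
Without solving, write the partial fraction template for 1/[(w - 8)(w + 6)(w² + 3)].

Two linear + quadratic: A/(w - 8) + B/(w + 6) + (Cw + D)/(w² + 3)


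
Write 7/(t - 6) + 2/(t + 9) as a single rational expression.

Common denominator (t - 6)(t + 9). Numerator: 7(t + 9) + 2(t - 6) = (7t + 63) + (2t - 12) = 9t + 51
Result: (9t + 51)/[(t - 6)(t + 9)]


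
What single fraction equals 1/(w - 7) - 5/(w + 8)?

Common denominator (w - 7)(w + 8). Numerator: 1(w + 8) - 5(w - 7) = (w + 8) - (5w - 35) = -4w + 43
Result: (-4w + 43)/[(w - 7)(w + 8)]


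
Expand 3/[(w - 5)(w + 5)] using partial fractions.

3/(w - 5)(w + 5) = P/(w - 5) + Q/(w + 5). P = 3/(5 + 5) = 3/10, Q = 3/(-5 - 5) = -3/10
Result: (3/10)/(w - 5) - (3/10)/(w + 5)


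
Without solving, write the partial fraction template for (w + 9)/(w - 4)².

Repeated linear factor: P/(w - 4) + Q/(w - 4)²


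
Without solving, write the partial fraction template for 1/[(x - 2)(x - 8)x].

Three distinct linear factors: A/(x - 2) + B/(x - 8) + C/x


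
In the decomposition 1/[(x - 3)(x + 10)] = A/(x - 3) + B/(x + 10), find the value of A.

Cover-up at x = 3: A = 1/(3 + 10) = 1/13


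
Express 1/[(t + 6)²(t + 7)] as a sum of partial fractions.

Cover-up at t=-7: C = 1/(-7 + 6)² = 1. Cover-up at t=-6: B = 1/(-6 + 7) = 1. Comparing t² coeff: A = -C = -1
Result: -1/(t + 6) + 1/(t + 6)² + 1/(t + 7)


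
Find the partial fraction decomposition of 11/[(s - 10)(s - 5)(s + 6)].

Using cover-up method: P = 11/80, Q = -1/5, R = 1/16
Result: (11/80)/(s - 10) - (1/5)/(s - 5) + (1/16)/(s + 6)


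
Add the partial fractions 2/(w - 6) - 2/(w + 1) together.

Common denominator (w - 6)(w + 1). Numerator: 2(w + 1) - 2(w - 6) = (2w + 2) - (2w - 12) = 14
Result: (14)/[(w - 6)(w + 1)]


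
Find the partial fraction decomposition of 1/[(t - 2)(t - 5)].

1/(t - 2)(t - 5) = α/(t - 2) + β/(t - 5). α = 1/(2 - 5) = -1/3, β = 1/(5 - 2) = 1/3
Result: (-1/3)/(t - 2) + (1/3)/(t - 5)


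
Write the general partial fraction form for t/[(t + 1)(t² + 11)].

Linear + irreducible quadratic: P/(t + 1) + (Qt + R)/(t² + 11)


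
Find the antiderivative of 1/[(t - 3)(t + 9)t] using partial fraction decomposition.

Cover-up: P = 1/36, Q = 1/108, R = -1/27. Decomposition: (1/36)/(t - 3) + (1/108)/(t + 9) - (1/27)/t. Integrate each term: (1/36) ln|(t - 3)| + (1/108) ln|(t + 9)| - (1/27) ln|t| + C


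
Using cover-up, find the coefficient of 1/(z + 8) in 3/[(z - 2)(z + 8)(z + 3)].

Cover (z + 8), set z=-8: 3/[(-8 - 2)(-8 + 3)] = 3/50


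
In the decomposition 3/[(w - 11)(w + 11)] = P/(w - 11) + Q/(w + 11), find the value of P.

Cover-up at w = 11: P = 3/(11 + 11) = 3/22


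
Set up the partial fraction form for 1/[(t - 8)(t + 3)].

Distinct linear factors: A/(t - 8) + B/(t + 3)


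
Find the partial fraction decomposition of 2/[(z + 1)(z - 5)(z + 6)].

Using cover-up method: α = -1/15, β = 1/33, γ = 2/55
Result: (-1/15)/(z + 1) + (1/33)/(z - 5) + (2/55)/(z + 6)


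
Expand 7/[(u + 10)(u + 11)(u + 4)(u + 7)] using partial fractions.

Using Heaviside cover-up: (7/18)/(u + 10) - (1/4)/(u + 11) + (1/18)/(u + 4) - (7/36)/(u + 7)


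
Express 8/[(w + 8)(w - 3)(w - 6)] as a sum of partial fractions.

Using cover-up method: α = 4/77, β = -8/33, γ = 4/21
Result: (4/77)/(w + 8) - (8/33)/(w - 3) + (4/21)/(w - 6)


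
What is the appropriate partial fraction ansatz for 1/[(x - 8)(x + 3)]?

Distinct linear factors: α/(x - 8) + β/(x + 3)


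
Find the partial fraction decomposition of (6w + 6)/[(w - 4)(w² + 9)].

At w=4: P = (6·4 + 6)/(4² + 9) = 6/5. Q = -P = -6/5, R = 6 - 4·P = 6/5
Result: (6/5)/(w - 4) - ((6/5)w - 6/5)/(w² + 9)


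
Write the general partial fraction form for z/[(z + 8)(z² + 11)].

Linear + irreducible quadratic: A/(z + 8) + (Bz + C)/(z² + 11)


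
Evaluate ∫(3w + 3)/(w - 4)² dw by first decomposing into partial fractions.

Decompose: P = 3, Q = 3·4 + 3 = 15, so (3w + 3)/(w - 4)² = 3/(w - 4) + 15/(w - 4)². Integrate: ∫ P/(w - 4) dw = 3 ln|(w - 4)|; ∫ Q/(w - 4)² dw = -15/(w - 4). Sum: 3 ln|(w - 4)| - 15/(w - 4) + C


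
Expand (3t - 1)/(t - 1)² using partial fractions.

(3t - 1) = P(t - 1) + Q. At t = 1: Q = 3·1 - 1 = 2. Coeff of t: P = 3
Result: 3/(t - 1) + 2/(t - 1)²


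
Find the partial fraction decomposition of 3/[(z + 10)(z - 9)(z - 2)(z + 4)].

Using Heaviside cover-up: (-1/456)/(z + 10) + (3/1729)/(z - 9) - (1/168)/(z - 2) + (1/156)/(z + 4)


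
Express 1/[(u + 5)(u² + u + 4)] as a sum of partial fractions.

Cover-up at u = -5: α = 1/((-5)² + 1·(-5) + 4) = 1/24. Then β = -α = -1/24, γ = -α·(1 - 5) = 1/6
Result: (1/24)/(u + 5) - ((1/24)u - 1/6)/(u² + u + 4)


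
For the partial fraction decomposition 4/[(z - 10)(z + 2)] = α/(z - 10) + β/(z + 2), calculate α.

Cover-up at z = 10: α = 4/(10 + 2) = 4/12 = 1/3


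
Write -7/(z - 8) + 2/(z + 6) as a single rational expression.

Common denominator (z - 8)(z + 6). Numerator: -7(z + 6) + 2(z - 8) = (-7z - 42) + (2z - 16) = -5z - 58
Result: (-5z - 58)/[(z - 8)(z + 6)]


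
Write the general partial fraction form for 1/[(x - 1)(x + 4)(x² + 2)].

Two linear + quadratic: A/(x - 1) + B/(x + 4) + (Cx + D)/(x² + 2)


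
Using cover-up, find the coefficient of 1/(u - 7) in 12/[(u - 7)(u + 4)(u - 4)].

Cover (u - 7), set u=7: 12/[(7 + 4)(7 - 4)] = 4/11


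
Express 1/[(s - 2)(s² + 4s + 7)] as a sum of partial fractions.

Cover-up at s = 2: A = 1/(2² + 4·2 + 7) = 1/19. Then B = -A = -1/19, C = -A·(4 + 2) = -6/19
Result: (1/19)/(s - 2) - ((1/19)s + 6/19)/(s² + 4s + 7)


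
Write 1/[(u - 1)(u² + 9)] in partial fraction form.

Cover-up at u = 1: α = 1/(1² + 9) = 1/10. Then β = -α = -1/10, γ = -α·(0 + 1) = -1/10
Result: (1/10)/(u - 1) - ((1/10)u + 1/10)/(u² + 9)


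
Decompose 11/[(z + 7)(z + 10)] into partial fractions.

11/(z + 7)(z + 10) = P/(z + 7) + Q/(z + 10). P = 11/(-7 + 10) = 11/3, Q = 11/(-10 + 7) = -11/3
Result: (11/3)/(z + 7) - (11/3)/(z + 10)


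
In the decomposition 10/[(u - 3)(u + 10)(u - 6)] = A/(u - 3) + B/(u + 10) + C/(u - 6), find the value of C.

Cover-up at u = 6: C = 10/[(6 - 3)(6 + 10)] = 10/[(3)(16)] = 10/48 = 5/24


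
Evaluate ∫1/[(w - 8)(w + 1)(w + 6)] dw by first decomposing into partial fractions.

Cover-up: A = 1/126, B = -1/45, C = 1/70. Decomposition: (1/126)/(w - 8) - (1/45)/(w + 1) + (1/70)/(w + 6). Integrate each term: (1/126) ln|(w - 8)| - (1/45) ln|(w + 1)| + (1/70) ln|(w + 6)| + C


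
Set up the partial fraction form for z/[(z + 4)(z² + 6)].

Linear + irreducible quadratic: α/(z + 4) + (βz + γ)/(z² + 6)


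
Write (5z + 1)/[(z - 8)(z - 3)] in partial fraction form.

At z=8: A = (5·8 + 1)/(8 - 3) = 41/5. At z=3: B = (5·3 + 1)/(3 - 8) = -16/5
Result: (41/5)/(z - 8) - (16/5)/(z - 3)


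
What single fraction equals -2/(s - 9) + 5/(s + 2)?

Common denominator (s - 9)(s + 2). Numerator: -2(s + 2) + 5(s - 9) = (-2s - 4) + (5s - 45) = 3s - 49
Result: (3s - 49)/[(s - 9)(s + 2)]


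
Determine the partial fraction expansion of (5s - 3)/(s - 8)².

(5s - 3) = A(s - 8) + B. At s = 8: B = 5·8 - 3 = 37. Coeff of s: A = 5
Result: 5/(s - 8) + 37/(s - 8)²


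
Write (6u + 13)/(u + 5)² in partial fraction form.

(6u + 13) = P(u + 5) + Q. At u = -5: Q = 6·(-5) + 13 = -17. Coeff of u: P = 6
Result: 6/(u + 5) - 17/(u + 5)²


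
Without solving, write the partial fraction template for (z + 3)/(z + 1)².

Repeated linear factor: α/(z + 1) + β/(z + 1)²


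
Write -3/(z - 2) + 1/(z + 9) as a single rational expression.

Common denominator (z - 2)(z + 9). Numerator: -3(z + 9) + 1(z - 2) = (-3z - 27) + (z - 2) = -2z - 29
Result: (-2z - 29)/[(z - 2)(z + 9)]


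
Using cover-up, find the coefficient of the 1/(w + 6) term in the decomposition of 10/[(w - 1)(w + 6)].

Cover (w + 6), set w=-6: 10/((w - 1) at w=-6) = 10/(-7) = -10/7


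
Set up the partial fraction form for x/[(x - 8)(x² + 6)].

Linear + irreducible quadratic: P/(x - 8) + (Qx + R)/(x² + 6)


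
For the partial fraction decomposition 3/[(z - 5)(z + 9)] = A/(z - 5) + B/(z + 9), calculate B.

Cover-up at z = -9: B = 3/(-9 - 5) = -3/14


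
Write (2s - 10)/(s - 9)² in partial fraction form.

(2s - 10) = P(s - 9) + Q. At s = 9: Q = 2·9 - 10 = 8. Coeff of s: P = 2
Result: 2/(s - 9) + 8/(s - 9)²


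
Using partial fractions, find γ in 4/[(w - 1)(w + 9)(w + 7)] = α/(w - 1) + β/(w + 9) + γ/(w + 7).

Cover-up at w = -7: γ = 4/[(-7 - 1)(-7 + 9)] = 4/[(-8)(2)] = -4/16 = -1/4


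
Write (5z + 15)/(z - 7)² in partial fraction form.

(5z + 15) = α(z - 7) + β. At z = 7: β = 5·7 + 15 = 50. Coeff of z: α = 5
Result: 5/(z - 7) + 50/(z - 7)²


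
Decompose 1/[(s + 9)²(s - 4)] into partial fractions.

Cover-up at s=4: C = 1/(4 + 9)² = 1/169. Cover-up at s=-9: B = 1/(-9 - 4) = -1/13. Comparing s² coeff: A = -C = -1/169
Result: (-1/169)/(s + 9) - (1/13)/(s + 9)² + (1/169)/(s - 4)
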